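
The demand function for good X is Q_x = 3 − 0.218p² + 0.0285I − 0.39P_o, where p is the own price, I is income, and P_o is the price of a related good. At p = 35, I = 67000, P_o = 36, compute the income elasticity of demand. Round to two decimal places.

At the given point, Q_x = 3 − 0.218(35)² + 0.0285(67000) − 0.39(36) = 3 − 267.05 + 1909.5 − 14.04 = 1631.41.
∂Q_x/∂I = +0.0285, so E_I = 0.0285·(67000/1631.41) ≈ 1.17.
E_I > 1: normal good (luxury).

1.17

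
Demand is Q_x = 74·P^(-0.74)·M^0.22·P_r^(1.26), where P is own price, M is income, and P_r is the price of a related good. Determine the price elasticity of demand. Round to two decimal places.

For a Cobb–Douglas (constant-elasticity) form Q_x = A·P^α·…, the elasticity with respect to P equals the exponent α at every point.
Here the exponent on P is -0.74, so the price elasticity of demand is -0.74.

-0.74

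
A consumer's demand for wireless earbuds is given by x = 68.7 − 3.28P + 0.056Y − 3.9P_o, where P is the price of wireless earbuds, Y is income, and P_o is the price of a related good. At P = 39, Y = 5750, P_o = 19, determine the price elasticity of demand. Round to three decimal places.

-0.678

Substituting, x = 68.7 − 3.28(39) + 0.056(5750) − 3.9(19) = 68.7 − 127.92 + 322 − 74.1 = 188.68.
∂x/∂P = −3.28, so E_p = (−3.28)·(39/188.68) ≈ -0.678.
|E_p| < 1: demand is inelastic.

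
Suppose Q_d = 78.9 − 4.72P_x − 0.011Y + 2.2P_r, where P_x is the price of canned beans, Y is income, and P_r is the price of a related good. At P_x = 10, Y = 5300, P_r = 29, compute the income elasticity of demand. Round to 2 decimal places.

First evaluate Q_d: 78.9 − 4.72(10) − 0.011(5300) + 2.2(29) = 78.9 − 47.2 − 58.3 + 63.8 = 37.2.
∂Q_d/∂Y = −0.011, so E_I = -0.011·(5300/37.2) ≈ -1.57.
E_I < 0: inferior good.

-1.57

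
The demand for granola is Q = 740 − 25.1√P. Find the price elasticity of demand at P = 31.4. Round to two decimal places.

-0.12

At P = 31.4, Q = 599.3504.
dQ/dP = −25.1/(2√P) = −25.1/(2·5.6036).
Point elasticity E = (dQ/dP)·(P/Q) = -2.2396 × 31.4/599.3504 ≈ -0.12.
|E| < 1, so demand is inelastic at this price.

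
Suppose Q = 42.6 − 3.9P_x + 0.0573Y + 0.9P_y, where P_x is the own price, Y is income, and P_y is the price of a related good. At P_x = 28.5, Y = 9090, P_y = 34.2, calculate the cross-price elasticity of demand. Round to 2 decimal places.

At the given point, Q = 42.6 − 3.9(28.5) + 0.0573(9090) + 0.9(34.2) = 42.6 − 111.15 + 520.857 + 30.78 = 483.087.
∂Q/∂P_y = +0.9, so E_xy = 0.9·(34.2/483.087) ≈ 0.06.
E_xy > 0: the goods are substitutes.

0.06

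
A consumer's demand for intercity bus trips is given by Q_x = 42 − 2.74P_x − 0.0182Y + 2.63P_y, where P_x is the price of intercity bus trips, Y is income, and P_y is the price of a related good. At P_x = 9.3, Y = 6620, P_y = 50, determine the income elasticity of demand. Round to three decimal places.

-4.376

Substituting, Q_x = 42 − 2.74(9.3) − 0.0182(6620) + 2.63(50) = 42 − 25.482 − 120.484 + 131.5 = 27.534.
∂Q_x/∂Y = −0.0182, so E_I = -0.0182·(6620/27.534) ≈ -4.376.
E_I < 0: inferior good.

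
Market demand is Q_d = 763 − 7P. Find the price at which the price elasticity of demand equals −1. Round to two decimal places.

For linear demand Q_d = a − bP, E = −bP/(a − bP). |E| = 1 ⇒ bP = a − bP ⇒ P = a/(2b).
P = 763/(2·7) = 54.50.

54.50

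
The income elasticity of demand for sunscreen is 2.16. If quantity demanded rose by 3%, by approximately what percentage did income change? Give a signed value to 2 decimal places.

%ΔQ ≈ E × %ΔI ⇒ %ΔI = %ΔQ / E = (3%)/(2.16) ≈ 1.39%.

1.39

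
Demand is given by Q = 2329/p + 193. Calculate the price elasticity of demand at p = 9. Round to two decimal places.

At p = 9, Q = 451.7778.
dQ/dp = −2329/p² = −28.7531.
Point elasticity E = (dQ/dp)·(p/Q) = -28.7531 × 9/451.7778 ≈ -0.57.
|E| < 1, so demand is inelastic at this price.

-0.57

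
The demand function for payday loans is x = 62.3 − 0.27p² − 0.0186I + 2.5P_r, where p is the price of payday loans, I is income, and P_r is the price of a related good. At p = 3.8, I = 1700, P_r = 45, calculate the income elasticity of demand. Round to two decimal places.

First evaluate x: 62.3 − 0.27(3.8)² − 0.0186(1700) + 2.5(45) = 62.3 − 3.8988 − 31.62 + 112.5 = 139.2812.
∂x/∂I = −0.0186, so E_I = -0.0186·(1700/139.2812) ≈ -0.23.
E_I < 0: inferior good.

-0.23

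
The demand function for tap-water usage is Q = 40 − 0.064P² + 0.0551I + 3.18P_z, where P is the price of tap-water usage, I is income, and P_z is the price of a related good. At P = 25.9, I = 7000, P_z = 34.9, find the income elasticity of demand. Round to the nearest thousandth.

Evaluating quantity at (P, I, P_z) gives Q = 40 − 0.064(25.9)² + 0.0551(7000) + 3.18(34.9) = 40 − 42.9318 + 385.7 + 110.982 = 493.7502.
∂Q/∂I = +0.0551, so E_I = 0.0551·(7000/493.7502) ≈ 0.781.
E_I ∈ (0,1): normal good (necessity).

0.781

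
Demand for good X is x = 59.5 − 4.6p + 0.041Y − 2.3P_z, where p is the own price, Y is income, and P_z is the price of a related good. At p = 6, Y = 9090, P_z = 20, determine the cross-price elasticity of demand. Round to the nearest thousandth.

-0.128

Evaluating quantity at (p, Y, P_z) gives x = 59.5 − 4.6(6) + 0.041(9090) − 2.3(20) = 59.5 − 27.6 + 372.69 − 46 = 358.59.
∂x/∂P_z = −2.3, so E_xy = -2.3·(20/358.59) ≈ -0.128.
E_xy < 0: the goods are complements.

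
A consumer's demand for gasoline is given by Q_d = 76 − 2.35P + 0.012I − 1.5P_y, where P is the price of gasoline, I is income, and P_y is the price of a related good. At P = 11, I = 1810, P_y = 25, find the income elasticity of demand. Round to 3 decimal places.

Q_d = 76 − 2.35(11) + 0.012(1810) − 1.5(25) = 76 − 25.85 + 21.72 − 37.5 = 34.37.
∂Q_d/∂I = +0.012, so E_I = 0.012·(1810/34.37) ≈ 0.632.
E_I ∈ (0,1): normal good (necessity).

0.632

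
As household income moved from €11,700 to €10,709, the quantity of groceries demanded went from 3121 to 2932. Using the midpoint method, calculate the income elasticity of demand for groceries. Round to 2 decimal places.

%ΔQ = (2932 − 3121)/[(3121+2932)/2] = -189/3026.5 ≈ -0.0624.
%ΔM = (10,709 − 11,700)/[(11,700+10,709)/2] = -991/11204.5 ≈ -0.0884.
E_I = %ΔQ/%ΔM ≈ 0.71.
E_I ∈ (0,1): normal good (necessity).

0.71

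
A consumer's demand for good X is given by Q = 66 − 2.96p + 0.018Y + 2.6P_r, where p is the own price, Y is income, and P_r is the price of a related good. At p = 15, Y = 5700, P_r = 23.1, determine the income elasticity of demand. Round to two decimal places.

0.56

Q = 66 − 2.96(15) + 0.018(5700) + 2.6(23.1) = 66 − 44.4 + 102.6 + 60.06 = 184.26.
∂Q/∂Y = +0.018, so E_I = 0.018·(5700/184.26) ≈ 0.56.
E_I ∈ (0,1): normal good (necessity).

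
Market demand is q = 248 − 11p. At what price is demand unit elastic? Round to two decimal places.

11.27

For linear demand q = a − bp, E = −bp/(a − bp). |E| = 1 ⇒ bp = a − bp ⇒ p = a/(2b).
p = 248/(2·11) ≈ 11.27.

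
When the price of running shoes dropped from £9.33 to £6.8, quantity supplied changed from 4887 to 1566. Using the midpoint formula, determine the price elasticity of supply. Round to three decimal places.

3.281

%Δq = (1566 − 4887)/[(4887 + 1566)/2] = -3321/3226.5 ≈ -1.0293.
%Δp = (6.8 − 9.33)/[(9.33 + 6.8)/2] = -2.53/8.065 ≈ -0.3137.
Arc elasticity E = %Δq/%Δp ≈ -1.0293/-0.3137 ≈ 3.281.
|E| > 1: supply is elastic over this range.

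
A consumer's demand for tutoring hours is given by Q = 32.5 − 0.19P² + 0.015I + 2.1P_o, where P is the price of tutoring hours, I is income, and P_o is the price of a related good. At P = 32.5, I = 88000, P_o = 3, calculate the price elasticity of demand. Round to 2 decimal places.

-0.35

Q = 32.5 − 0.19(32.5)² + 0.015(88000) + 2.1(3) = 32.5 − 200.6875 + 1320 + 6.3 = 1158.1125.
∂Q/∂P = −2·0.19·P = -12.35, so E_p = -12.35·(32.5/1158.1125) ≈ -0.35.
|E_p| < 1: demand is inelastic.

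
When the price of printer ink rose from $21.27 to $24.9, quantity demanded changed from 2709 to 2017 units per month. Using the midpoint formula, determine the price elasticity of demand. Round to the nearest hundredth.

-1.86

%Δq = (2017 − 2709)/[(2709 + 2017)/2] = -692/2363 ≈ -0.2928.
%ΔP = (24.9 − 21.27)/[(21.27 + 24.9)/2] = 3.63/23.085 ≈ 0.1572.
Arc elasticity E = %Δq/%ΔP ≈ -0.2928/0.1572 ≈ -1.86.
|E| > 1: demand is elastic over this range.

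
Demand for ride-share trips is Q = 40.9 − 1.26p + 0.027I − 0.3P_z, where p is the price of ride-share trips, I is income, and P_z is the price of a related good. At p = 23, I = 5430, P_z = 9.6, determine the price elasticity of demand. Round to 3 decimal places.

-0.186

Q = 40.9 − 1.26(23) + 0.027(5430) − 0.3(9.6) = 40.9 − 28.98 + 146.61 − 2.88 = 155.65.
∂Q/∂p = −1.26, so E_p = (−1.26)·(23/155.65) ≈ -0.186.
|E_p| < 1: demand is inelastic.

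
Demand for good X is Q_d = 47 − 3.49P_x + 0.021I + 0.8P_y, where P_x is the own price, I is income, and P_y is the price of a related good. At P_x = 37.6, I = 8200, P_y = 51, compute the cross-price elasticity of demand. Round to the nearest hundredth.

Evaluating quantity at (P_x, I, P_y) gives Q_d = 47 − 3.49(37.6) + 0.021(8200) + 0.8(51) = 47 − 131.224 + 172.2 + 40.8 = 128.776.
∂Q_d/∂P_y = +0.8, so E_xy = 0.8·(51/128.776) ≈ 0.32.
E_xy > 0: the goods are substitutes.

0.32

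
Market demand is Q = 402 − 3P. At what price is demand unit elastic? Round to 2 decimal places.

For linear demand Q = a − bP, E = −bP/(a − bP). |E| = 1 ⇒ bP = a − bP ⇒ P = a/(2b).
P = 402/(2·3) = 67.00.

67.00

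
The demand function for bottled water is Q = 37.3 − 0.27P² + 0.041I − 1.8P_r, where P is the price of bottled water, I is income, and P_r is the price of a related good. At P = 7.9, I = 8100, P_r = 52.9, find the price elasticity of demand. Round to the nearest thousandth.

Evaluating quantity at (P, I, P_r) gives Q = 37.3 − 0.27(7.9)² + 0.041(8100) − 1.8(52.9) = 37.3 − 16.8507 + 332.1 − 95.22 = 257.3293.
∂Q/∂P = −2·0.27·P = -4.266, so E_p = -4.266·(7.9/257.3293) ≈ -0.131.
|E_p| < 1: demand is inelastic.

-0.131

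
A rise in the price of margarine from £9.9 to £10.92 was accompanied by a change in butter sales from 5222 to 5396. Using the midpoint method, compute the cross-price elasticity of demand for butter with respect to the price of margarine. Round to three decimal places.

%ΔQ_x = (5396 − 5222)/[(5222+5396)/2] = 174/5309 ≈ 0.0328.
%ΔP_y = (10.92 − 9.9)/[(9.9+10.92)/2] ≈ 0.0980.
E_xy = 0.0328/0.0980 ≈ 0.334.
E_xy > 0, so butter and margarine are substitutes.

0.334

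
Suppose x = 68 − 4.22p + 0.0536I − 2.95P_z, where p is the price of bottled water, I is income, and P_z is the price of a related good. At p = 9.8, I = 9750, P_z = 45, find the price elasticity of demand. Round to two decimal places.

-0.10

At the given point, x = 68 − 4.22(9.8) + 0.0536(9750) − 2.95(45) = 68 − 41.356 + 522.6 − 132.75 = 416.494.
∂x/∂p = −4.22, so E_p = (−4.22)·(9.8/416.494) ≈ -0.10.
|E_p| < 1: demand is inelastic.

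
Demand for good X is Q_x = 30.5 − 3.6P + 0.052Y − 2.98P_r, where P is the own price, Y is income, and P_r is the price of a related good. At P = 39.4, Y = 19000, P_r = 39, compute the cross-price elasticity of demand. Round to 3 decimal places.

-0.153

At the given point, Q_x = 30.5 − 3.6(39.4) + 0.052(19000) − 2.98(39) = 30.5 − 141.84 + 988 − 116.22 = 760.44.
∂Q_x/∂P_r = −2.98, so E_xy = -2.98·(39/760.44) ≈ -0.153.
E_xy < 0: the goods are complements.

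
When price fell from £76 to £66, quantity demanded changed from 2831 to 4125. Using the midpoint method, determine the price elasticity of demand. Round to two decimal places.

-2.64

%Δq = (4125 − 2831)/[(2831 + 4125)/2] = 1294/3478 ≈ 0.3721.
%ΔP = (66 − 76)/[(76 + 66)/2] = -10/71 ≈ -0.1408.
Arc elasticity E = %Δq/%ΔP ≈ 0.3721/-0.1408 ≈ -2.64.
|E| > 1: demand is elastic over this range.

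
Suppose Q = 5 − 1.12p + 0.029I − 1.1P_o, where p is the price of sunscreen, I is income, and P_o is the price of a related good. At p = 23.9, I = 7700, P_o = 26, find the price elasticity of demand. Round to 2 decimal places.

Substituting, Q = 5 − 1.12(23.9) + 0.029(7700) − 1.1(26) = 5 − 26.768 + 223.3 − 28.6 = 172.932.
∂Q/∂p = −1.12, so E_p = (−1.12)·(23.9/172.932) ≈ -0.15.
|E_p| < 1: demand is inelastic.

-0.15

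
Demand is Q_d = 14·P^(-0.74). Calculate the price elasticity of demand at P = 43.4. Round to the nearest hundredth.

-0.74

For a Cobb–Douglas (constant-elasticity) form Q_d = A·P^α·…, the elasticity with respect to P equals the exponent α at every point.
Here the exponent on P is -0.74, so the price elasticity of demand is -0.74.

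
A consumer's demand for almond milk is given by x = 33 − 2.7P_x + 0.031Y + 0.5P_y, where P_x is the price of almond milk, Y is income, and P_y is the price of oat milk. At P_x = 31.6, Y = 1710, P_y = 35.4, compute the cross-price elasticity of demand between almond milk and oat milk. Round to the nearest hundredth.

0.96

First evaluate x: 33 − 2.7(31.6) + 0.031(1710) + 0.5(35.4) = 33 − 85.32 + 53.01 + 17.7 = 18.39.
∂x/∂P_y = +0.5, so E_xy = 0.5·(35.4/18.39) ≈ 0.96.
E_xy > 0: the goods are substitutes.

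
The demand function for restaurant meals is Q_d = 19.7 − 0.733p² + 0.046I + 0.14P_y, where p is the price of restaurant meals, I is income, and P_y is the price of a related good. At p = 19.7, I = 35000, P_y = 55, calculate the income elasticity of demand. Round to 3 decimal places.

1.190

Q_d = 19.7 − 0.733(19.7)² + 0.046(35000) + 0.14(55) = 19.7 − 284.47 + 1610 + 7.7 = 1352.93.
∂Q_d/∂I = +0.046, so E_I = 0.046·(35000/1352.93) ≈ 1.190.
E_I > 1: normal good (luxury).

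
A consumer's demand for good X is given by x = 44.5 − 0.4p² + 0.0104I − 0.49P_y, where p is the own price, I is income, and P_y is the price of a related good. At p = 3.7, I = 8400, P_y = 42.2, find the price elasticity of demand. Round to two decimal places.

Substituting, x = 44.5 − 0.4(3.7)² + 0.0104(8400) − 0.49(42.2) = 44.5 − 5.476 + 87.36 − 20.678 = 105.706.
∂x/∂p = −2·0.4·p = -2.96, so E_p = -2.96·(3.7/105.706) ≈ -0.10.
|E_p| < 1: demand is inelastic.

-0.10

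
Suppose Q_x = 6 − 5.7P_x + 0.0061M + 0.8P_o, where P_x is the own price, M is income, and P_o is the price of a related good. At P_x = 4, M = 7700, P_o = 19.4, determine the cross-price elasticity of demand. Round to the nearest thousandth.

0.340

At the given point, Q_x = 6 − 5.7(4) + 0.0061(7700) + 0.8(19.4) = 6 − 22.8 + 46.97 + 15.52 = 45.69.
∂Q_x/∂P_o = +0.8, so E_xy = 0.8·(19.4/45.69) ≈ 0.340.
E_xy > 0: the goods are substitutes.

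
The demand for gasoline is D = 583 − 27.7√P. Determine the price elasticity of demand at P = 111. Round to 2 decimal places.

-0.50

At P = 111, D = 291.1624.
dD/dP = −27.7/(2√P) = −27.7/(2·10.5357).
Point elasticity E = (dD/dP)·(P/D) = -1.3146 × 111/291.1624 ≈ -0.50.
|E| < 1, so demand is inelastic at this price.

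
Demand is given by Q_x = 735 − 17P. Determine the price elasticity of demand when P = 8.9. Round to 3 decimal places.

-0.259

At P = 8.9, Q_x = 583.7.
dQ_x/dP = −17.
Point elasticity E = (dQ_x/dP)·(P/Q_x) = -17 × 8.9/583.7 ≈ -0.259.
|E| < 1, so demand is inelastic at this price.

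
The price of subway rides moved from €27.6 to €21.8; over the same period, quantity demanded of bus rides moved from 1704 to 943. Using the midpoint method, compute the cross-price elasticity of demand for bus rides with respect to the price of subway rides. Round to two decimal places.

2.45

%ΔQ_x = (943 − 1704)/[(1704+943)/2] = -761/1323.5 ≈ -0.5750.
%ΔP_y = (21.8 − 27.6)/[(27.6+21.8)/2] ≈ -0.2348.
E_xy = -0.5750/-0.2348 ≈ 2.45.
E_xy > 0, so bus rides and subway rides are substitutes.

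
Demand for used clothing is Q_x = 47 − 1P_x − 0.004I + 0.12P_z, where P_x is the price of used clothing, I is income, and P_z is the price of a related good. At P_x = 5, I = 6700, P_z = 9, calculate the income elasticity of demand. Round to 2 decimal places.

Q_x = 47 − 1(5) − 0.004(6700) + 0.12(9) = 47 − 5 − 26.8 + 1.08 = 16.28.
∂Q_x/∂I = −0.004, so E_I = -0.004·(6700/16.28) ≈ -1.65.
E_I < 0: inferior good.

-1.65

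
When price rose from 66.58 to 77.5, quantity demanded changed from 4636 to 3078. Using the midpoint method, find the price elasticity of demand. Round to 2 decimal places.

-2.66

%Δq = (3078 − 4636)/[(4636 + 3078)/2] = -1558/3857 ≈ -0.4039.
%ΔP = (77.5 − 66.58)/[(66.58 + 77.5)/2] = 10.92/72.04 ≈ 0.1516.
Arc elasticity E = %Δq/%ΔP ≈ -0.4039/0.1516 ≈ -2.66.
|E| > 1: demand is elastic over this range.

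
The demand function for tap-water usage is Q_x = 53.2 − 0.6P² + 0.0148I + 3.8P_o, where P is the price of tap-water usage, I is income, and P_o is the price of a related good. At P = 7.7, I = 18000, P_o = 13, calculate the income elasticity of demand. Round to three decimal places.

0.799

Evaluating quantity at (P, I, P_o) gives Q_x = 53.2 − 0.6(7.7)² + 0.0148(18000) + 3.8(13) = 53.2 − 35.574 + 266.4 + 49.4 = 333.426.
∂Q_x/∂I = +0.0148, so E_I = 0.0148·(18000/333.426) ≈ 0.799.
E_I ∈ (0,1): normal good (necessity).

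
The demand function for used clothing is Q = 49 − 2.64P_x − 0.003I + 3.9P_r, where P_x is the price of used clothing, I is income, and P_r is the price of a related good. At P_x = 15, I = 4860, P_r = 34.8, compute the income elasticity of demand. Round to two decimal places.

Substituting, Q = 49 − 2.64(15) − 0.003(4860) + 3.9(34.8) = 49 − 39.6 − 14.58 + 135.72 = 130.54.
∂Q/∂I = −0.003, so E_I = -0.003·(4860/130.54) ≈ -0.11.
E_I < 0: inferior good.

-0.11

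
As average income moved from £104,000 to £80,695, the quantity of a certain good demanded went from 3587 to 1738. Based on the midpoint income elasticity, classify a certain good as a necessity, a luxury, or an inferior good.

luxury

%ΔQ = (1738 − 3587)/[(3587+1738)/2] = -1849/2662.5 ≈ -0.6945.
%ΔM = (80,695 − 104,000)/[(104,000+80,695)/2] = -23305/92347.5 ≈ -0.2524.
E_I = %ΔQ/%ΔM ≈ 2.752.
E_I > 1: normal good (luxury).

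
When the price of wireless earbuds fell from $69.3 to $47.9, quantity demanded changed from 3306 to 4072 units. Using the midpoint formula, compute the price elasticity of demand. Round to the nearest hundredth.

-0.57

%Δq = (4072 − 3306)/[(3306 + 4072)/2] = 766/3689 ≈ 0.2076.
%Δp = (47.9 − 69.3)/[(69.3 + 47.9)/2] = -21.4/58.6 ≈ -0.3652.
Arc elasticity E = %Δq/%Δp ≈ 0.2076/-0.3652 ≈ -0.57.
|E| < 1: demand is inelastic over this range.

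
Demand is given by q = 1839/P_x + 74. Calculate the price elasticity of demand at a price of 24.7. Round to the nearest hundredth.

-0.50

At P_x = 24.7, q = 148.4534.
dq/dP_x = −1839/P_x² = −3.0143.
Point elasticity E = (dq/dP_x)·(P_x/q) = -3.0143 × 24.7/148.4534 ≈ -0.50.
|E| < 1, so demand is inelastic at this price.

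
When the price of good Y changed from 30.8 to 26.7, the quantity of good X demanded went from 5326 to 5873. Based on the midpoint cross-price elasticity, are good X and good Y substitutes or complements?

%ΔQ_x = (5873 − 5326)/[(5326+5873)/2] = 547/5599.5 ≈ 0.0977.
%ΔP_y = (26.7 − 30.8)/[(30.8+26.7)/2] ≈ -0.1426.
E_xy = 0.0977/-0.1426 ≈ -0.685.
E_xy < 0, so the goods are complements.

complements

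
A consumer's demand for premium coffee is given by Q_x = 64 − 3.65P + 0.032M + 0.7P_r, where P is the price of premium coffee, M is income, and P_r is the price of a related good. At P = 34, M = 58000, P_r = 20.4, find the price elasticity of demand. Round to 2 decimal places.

-0.07

Substituting, Q_x = 64 − 3.65(34) + 0.032(58000) + 0.7(20.4) = 64 − 124.1 + 1856 + 14.28 = 1810.18.
∂Q_x/∂P = −3.65, so E_p = (−3.65)·(34/1810.18) ≈ -0.07.
|E_p| < 1: demand is inelastic.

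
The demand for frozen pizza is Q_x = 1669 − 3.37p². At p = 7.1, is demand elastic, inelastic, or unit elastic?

At p = 7.1, Q_x = 1499.1183.
dQ_x/dp = −2·3.37·p = −47.854.
Point elasticity E = (dQ_x/dp)·(p/Q_x) = -47.854 × 7.1/1499.1183 ≈ -0.227.
|E| ≈ 0.227 < 1, so demand is inelastic.

inelastic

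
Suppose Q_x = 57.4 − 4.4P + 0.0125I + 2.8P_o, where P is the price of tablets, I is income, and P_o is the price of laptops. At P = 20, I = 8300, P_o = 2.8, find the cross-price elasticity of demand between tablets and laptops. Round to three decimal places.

First evaluate Q_x: 57.4 − 4.4(20) + 0.0125(8300) + 2.8(2.8) = 57.4 − 88 + 103.75 + 7.84 = 80.99.
∂Q_x/∂P_o = +2.8, so E_xy = 2.8·(2.8/80.99) ≈ 0.097.
E_xy > 0: the goods are substitutes.

0.097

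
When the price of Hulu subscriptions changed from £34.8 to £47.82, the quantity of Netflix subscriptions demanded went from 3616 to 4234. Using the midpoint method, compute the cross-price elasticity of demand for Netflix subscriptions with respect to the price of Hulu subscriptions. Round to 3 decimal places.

%ΔQ_x = (4234 − 3616)/[(3616+4234)/2] = 618/3925 ≈ 0.1575.
%ΔP_y = (47.82 − 34.8)/[(34.8+47.82)/2] ≈ 0.3152.
E_xy = 0.1575/0.3152 ≈ 0.500.
E_xy > 0, so Netflix subscriptions and Hulu subscriptions are substitutes.

0.500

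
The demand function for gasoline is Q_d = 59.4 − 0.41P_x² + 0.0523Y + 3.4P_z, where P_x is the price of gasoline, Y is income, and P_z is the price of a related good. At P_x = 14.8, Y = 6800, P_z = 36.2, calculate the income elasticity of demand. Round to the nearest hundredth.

Substituting, Q_d = 59.4 − 0.41(14.8)² + 0.0523(6800) + 3.4(36.2) = 59.4 − 89.8064 + 355.64 + 123.08 = 448.3136.
∂Q_d/∂Y = +0.0523, so E_I = 0.0523·(6800/448.3136) ≈ 0.79.
E_I ∈ (0,1): normal good (necessity).

0.79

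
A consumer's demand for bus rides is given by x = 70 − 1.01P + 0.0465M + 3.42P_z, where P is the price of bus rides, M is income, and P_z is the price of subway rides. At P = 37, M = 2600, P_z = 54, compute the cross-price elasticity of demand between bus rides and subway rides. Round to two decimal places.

At the given point, x = 70 − 1.01(37) + 0.0465(2600) + 3.42(54) = 70 − 37.37 + 120.9 + 184.68 = 338.21.
∂x/∂P_z = +3.42, so E_xy = 3.42·(54/338.21) ≈ 0.55.
E_xy > 0: the goods are substitutes.

0.55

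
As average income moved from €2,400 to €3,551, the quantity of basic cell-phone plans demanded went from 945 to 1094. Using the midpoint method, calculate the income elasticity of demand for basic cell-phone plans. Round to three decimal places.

%ΔQ = (1094 − 945)/[(945+1094)/2] = 149/1019.5 ≈ 0.1462.
%ΔI = (3,551 − 2,400)/[(2,400+3,551)/2] = 1151/2975.5 ≈ 0.3868.
E_I = %ΔQ/%ΔI ≈ 0.378.
E_I ∈ (0,1): normal good (necessity).

0.378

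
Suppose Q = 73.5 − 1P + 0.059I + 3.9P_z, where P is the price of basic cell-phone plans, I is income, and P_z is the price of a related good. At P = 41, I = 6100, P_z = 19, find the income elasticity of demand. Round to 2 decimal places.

0.77

Evaluating quantity at (P, I, P_z) gives Q = 73.5 − 1(41) + 0.059(6100) + 3.9(19) = 73.5 − 41 + 359.9 + 74.1 = 466.5.
∂Q/∂I = +0.059, so E_I = 0.059·(6100/466.5) ≈ 0.77.
E_I ∈ (0,1): normal good (necessity).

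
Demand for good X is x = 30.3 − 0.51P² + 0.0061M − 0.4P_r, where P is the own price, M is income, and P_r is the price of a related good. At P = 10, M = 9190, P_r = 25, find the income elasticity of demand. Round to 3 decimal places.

2.211

Evaluating quantity at (P, M, P_r) gives x = 30.3 − 0.51(10)² + 0.0061(9190) − 0.4(25) = 30.3 − 51 + 56.059 − 10 = 25.359.
∂x/∂M = +0.0061, so E_I = 0.0061·(9190/25.359) ≈ 2.211.
E_I > 1: normal good (luxury).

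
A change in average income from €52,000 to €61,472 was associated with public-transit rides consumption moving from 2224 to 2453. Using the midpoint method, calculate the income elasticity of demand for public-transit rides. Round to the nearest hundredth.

%ΔQ = (2453 − 2224)/[(2224+2453)/2] = 229/2338.5 ≈ 0.0979.
%ΔY = (61,472 − 52,000)/[(52,000+61,472)/2] = 9472/56736 ≈ 0.1669.
E_I = %ΔQ/%ΔY ≈ 0.59.
E_I ∈ (0,1): normal good (necessity).

0.59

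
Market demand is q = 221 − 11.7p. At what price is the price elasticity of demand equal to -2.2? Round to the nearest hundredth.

Set −bp/(a − bp) = −2.2 ⇒ bp = 2.2(a − bp) ⇒ bp(1+2.2) = 2.2·a.
p = 2.2·221/(11.7·3.2) ≈ 12.99.

12.99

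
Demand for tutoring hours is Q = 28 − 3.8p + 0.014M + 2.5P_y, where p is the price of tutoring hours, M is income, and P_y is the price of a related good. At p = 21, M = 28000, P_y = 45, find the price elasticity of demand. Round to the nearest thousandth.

-0.176

At the given point, Q = 28 − 3.8(21) + 0.014(28000) + 2.5(45) = 28 − 79.8 + 392 + 112.5 = 452.7.
∂Q/∂p = −3.8, so E_p = (−3.8)·(21/452.7) ≈ -0.176.
|E_p| < 1: demand is inelastic.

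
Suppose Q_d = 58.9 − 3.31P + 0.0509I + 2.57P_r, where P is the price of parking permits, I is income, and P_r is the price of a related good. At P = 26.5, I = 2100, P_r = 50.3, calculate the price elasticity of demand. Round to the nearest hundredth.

-0.42

Evaluating quantity at (P, I, P_r) gives Q_d = 58.9 − 3.31(26.5) + 0.0509(2100) + 2.57(50.3) = 58.9 − 87.715 + 106.89 + 129.271 = 207.346.
∂Q_d/∂P = −3.31, so E_p = (−3.31)·(26.5/207.346) ≈ -0.42.
|E_p| < 1: demand is inelastic.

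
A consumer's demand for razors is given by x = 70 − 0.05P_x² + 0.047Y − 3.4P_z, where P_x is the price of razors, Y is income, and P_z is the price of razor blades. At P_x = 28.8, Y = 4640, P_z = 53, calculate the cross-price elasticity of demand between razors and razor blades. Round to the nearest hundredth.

-2.71

Evaluating quantity at (P_x, Y, P_z) gives x = 70 − 0.05(28.8)² + 0.047(4640) − 3.4(53) = 70 − 41.472 + 218.08 − 180.2 = 66.408.
∂x/∂P_z = −3.4, so E_xy = -3.4·(53/66.408) ≈ -2.71.
E_xy < 0: the goods are complements.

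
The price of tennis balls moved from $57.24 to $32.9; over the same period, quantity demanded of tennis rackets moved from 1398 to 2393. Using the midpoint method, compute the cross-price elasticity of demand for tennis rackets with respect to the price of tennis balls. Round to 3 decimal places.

-0.972

%ΔQ_x = (2393 − 1398)/[(1398+2393)/2] = 995/1895.5 ≈ 0.5249.
%ΔP_y = (32.9 − 57.24)/[(57.24+32.9)/2] ≈ -0.5400.
E_xy = 0.5249/-0.5400 ≈ -0.972.
E_xy < 0, so tennis rackets and tennis balls are complements.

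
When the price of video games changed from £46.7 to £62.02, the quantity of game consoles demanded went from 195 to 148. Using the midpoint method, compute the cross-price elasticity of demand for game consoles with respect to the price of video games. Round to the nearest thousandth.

%ΔQ_x = (148 − 195)/[(195+148)/2] = -47/171.5 ≈ -0.2741.
%ΔP_y = (62.02 − 46.7)/[(46.7+62.02)/2] ≈ 0.2818.
E_xy = -0.2741/0.2818 ≈ -0.972.
E_xy < 0, so game consoles and video games are complements.

-0.972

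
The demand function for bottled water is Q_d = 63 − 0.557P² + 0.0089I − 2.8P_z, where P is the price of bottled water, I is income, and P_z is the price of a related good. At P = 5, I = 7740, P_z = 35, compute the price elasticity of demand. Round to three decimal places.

At the given point, Q_d = 63 − 0.557(5)² + 0.0089(7740) − 2.8(35) = 63 − 13.925 + 68.886 − 98 = 19.961.
∂Q_d/∂P = −2·0.557·P = -5.57, so E_p = -5.57·(5/19.961) ≈ -1.395.
|E_p| > 1: demand is elastic.

-1.395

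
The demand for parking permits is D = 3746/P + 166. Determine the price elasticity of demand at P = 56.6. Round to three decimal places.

At P = 56.6, D = 232.1837.
dD/dP = −3746/P² = −1.1693.
Point elasticity E = (dD/dP)·(P/D) = -1.1693 × 56.6/232.1837 ≈ -0.285.
|E| < 1, so demand is inelastic at this price.

-0.285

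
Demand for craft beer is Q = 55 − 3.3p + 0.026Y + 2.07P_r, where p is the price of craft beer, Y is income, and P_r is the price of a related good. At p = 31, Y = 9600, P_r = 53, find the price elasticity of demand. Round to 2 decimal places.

-0.33

Substituting, Q = 55 − 3.3(31) + 0.026(9600) + 2.07(53) = 55 − 102.3 + 249.6 + 109.71 = 312.01.
∂Q/∂p = −3.3, so E_p = (−3.3)·(31/312.01) ≈ -0.33.
|E_p| < 1: demand is inelastic.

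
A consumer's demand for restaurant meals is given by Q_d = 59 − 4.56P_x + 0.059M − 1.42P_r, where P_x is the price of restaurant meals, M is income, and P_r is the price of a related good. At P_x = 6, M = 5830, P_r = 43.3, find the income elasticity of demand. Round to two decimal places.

1.10

Evaluating quantity at (P_x, M, P_r) gives Q_d = 59 − 4.56(6) + 0.059(5830) − 1.42(43.3) = 59 − 27.36 + 343.97 − 61.486 = 314.124.
∂Q_d/∂M = +0.059, so E_I = 0.059·(5830/314.124) ≈ 1.10.
E_I > 1: normal good (luxury).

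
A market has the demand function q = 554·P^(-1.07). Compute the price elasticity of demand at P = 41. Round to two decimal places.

For a Cobb–Douglas (constant-elasticity) form q = A·P^α·…, the elasticity with respect to P equals the exponent α at every point.
Here the exponent on P is -1.07, so the price elasticity of demand is -1.07.

-1.07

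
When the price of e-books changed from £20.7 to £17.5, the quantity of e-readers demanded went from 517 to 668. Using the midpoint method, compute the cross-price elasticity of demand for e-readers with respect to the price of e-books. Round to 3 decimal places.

-1.521

%ΔQ_x = (668 − 517)/[(517+668)/2] = 151/592.5 ≈ 0.2549.
%ΔP_y = (17.5 − 20.7)/[(20.7+17.5)/2] ≈ -0.1675.
E_xy = 0.2549/-0.1675 ≈ -1.521.
E_xy < 0, so e-readers and e-books are complements.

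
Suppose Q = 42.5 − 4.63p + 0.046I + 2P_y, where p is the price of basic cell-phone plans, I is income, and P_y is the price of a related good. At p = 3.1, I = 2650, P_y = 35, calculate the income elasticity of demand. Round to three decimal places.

0.554

Q = 42.5 − 4.63(3.1) + 0.046(2650) + 2(35) = 42.5 − 14.353 + 121.9 + 70 = 220.047.
∂Q/∂I = +0.046, so E_I = 0.046·(2650/220.047) ≈ 0.554.
E_I ∈ (0,1): normal good (necessity).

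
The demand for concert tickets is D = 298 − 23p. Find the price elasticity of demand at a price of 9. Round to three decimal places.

-2.275

At p = 9, D = 91.
dD/dp = −23.
Point elasticity E = (dD/dp)·(p/D) = -23 × 9/91 ≈ -2.275.
|E| > 1, so demand is elastic at this price.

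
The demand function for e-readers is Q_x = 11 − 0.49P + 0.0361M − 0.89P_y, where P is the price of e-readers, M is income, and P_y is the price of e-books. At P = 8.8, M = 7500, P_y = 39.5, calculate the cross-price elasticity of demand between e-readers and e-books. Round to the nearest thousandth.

-0.145

Substituting, Q_x = 11 − 0.49(8.8) + 0.0361(7500) − 0.89(39.5) = 11 − 4.312 + 270.75 − 35.155 = 242.283.
∂Q_x/∂P_y = −0.89, so E_xy = -0.89·(39.5/242.283) ≈ -0.145.
E_xy < 0: the goods are complements.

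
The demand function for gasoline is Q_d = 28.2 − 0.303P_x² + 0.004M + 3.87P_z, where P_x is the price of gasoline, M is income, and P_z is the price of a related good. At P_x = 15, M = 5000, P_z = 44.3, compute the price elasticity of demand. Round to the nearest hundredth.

Q_d = 28.2 − 0.303(15)² + 0.004(5000) + 3.87(44.3) = 28.2 − 68.175 + 20 + 171.441 = 151.466.
∂Q_d/∂P_x = −2·0.303·P_x = -9.09, so E_p = -9.09·(15/151.466) ≈ -0.90.
|E_p| < 1: demand is inelastic.

-0.90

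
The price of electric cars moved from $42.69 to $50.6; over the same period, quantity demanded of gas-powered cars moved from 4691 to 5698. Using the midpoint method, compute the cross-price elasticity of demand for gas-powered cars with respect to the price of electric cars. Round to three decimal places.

%ΔQ_x = (5698 − 4691)/[(4691+5698)/2] = 1007/5194.5 ≈ 0.1939.
%ΔP_y = (50.6 − 42.69)/[(42.69+50.6)/2] ≈ 0.1696.
E_xy = 0.1939/0.1696 ≈ 1.143.
E_xy > 0, so gas-powered cars and electric cars are substitutes.

1.143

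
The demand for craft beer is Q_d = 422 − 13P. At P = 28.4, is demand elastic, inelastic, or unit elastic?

At P = 28.4, Q_d = 52.8.
dQ_d/dP = −13.
Point elasticity E = (dQ_d/dP)·(P/Q_d) = -13 × 28.4/52.8 ≈ -6.992.
|E| ≈ 6.992 > 1, so demand is elastic.

elastic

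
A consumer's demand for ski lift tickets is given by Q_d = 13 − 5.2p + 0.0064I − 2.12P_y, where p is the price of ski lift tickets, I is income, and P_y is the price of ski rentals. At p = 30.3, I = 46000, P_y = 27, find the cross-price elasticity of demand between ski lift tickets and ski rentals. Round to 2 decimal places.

-0.62

First evaluate Q_d: 13 − 5.2(30.3) + 0.0064(46000) − 2.12(27) = 13 − 157.56 + 294.4 − 57.24 = 92.6.
∂Q_d/∂P_y = −2.12, so E_xy = -2.12·(27/92.6) ≈ -0.62.
E_xy < 0: the goods are complements.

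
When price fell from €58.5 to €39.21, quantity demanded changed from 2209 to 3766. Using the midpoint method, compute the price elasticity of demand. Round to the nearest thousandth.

%Δq = (3766 − 2209)/[(2209 + 3766)/2] = 1557/2987.5 ≈ 0.5212.
%Δp = (39.21 − 58.5)/[(58.5 + 39.21)/2] = -19.29/48.855 ≈ -0.3948.
Arc elasticity E = %Δq/%Δp ≈ 0.5212/-0.3948 ≈ -1.320.
|E| > 1: demand is elastic over this range.

-1.320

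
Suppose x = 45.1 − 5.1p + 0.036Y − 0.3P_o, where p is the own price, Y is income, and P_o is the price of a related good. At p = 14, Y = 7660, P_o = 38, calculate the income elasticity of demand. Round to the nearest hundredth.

At the given point, x = 45.1 − 5.1(14) + 0.036(7660) − 0.3(38) = 45.1 − 71.4 + 275.76 − 11.4 = 238.06.
∂x/∂Y = +0.036, so E_I = 0.036·(7660/238.06) ≈ 1.16.
E_I > 1: normal good (luxury).

1.16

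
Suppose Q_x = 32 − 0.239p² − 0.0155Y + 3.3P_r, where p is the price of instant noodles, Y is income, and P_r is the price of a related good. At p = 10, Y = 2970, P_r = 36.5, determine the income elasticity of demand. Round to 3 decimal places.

-0.558

Q_x = 32 − 0.239(10)² − 0.0155(2970) + 3.3(36.5) = 32 − 23.9 − 46.035 + 120.45 = 82.515.
∂Q_x/∂Y = −0.0155, so E_I = -0.0155·(2970/82.515) ≈ -0.558.
E_I < 0: inferior good.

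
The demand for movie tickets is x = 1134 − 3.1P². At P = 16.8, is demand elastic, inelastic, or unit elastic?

elastic

At P = 16.8, x = 259.056.
dx/dP = −2·3.1·P = −104.16.
Point elasticity E = (dx/dP)·(P/x) = -104.16 × 16.8/259.056 ≈ -6.755.
|E| ≈ 6.755 > 1, so demand is elastic.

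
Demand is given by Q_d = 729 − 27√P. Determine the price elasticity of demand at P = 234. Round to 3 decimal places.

-0.654

At P = 234, Q_d = 315.9794.
dQ_d/dP = −27/(2√P) = −27/(2·15.2971).
Point elasticity E = (dQ_d/dP)·(P/Q_d) = -0.8825 × 234/315.9794 ≈ -0.654.
|E| < 1, so demand is inelastic at this price.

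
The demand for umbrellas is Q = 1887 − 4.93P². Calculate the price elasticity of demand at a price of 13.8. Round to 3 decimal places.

At P = 13.8, Q = 948.1308.
dQ/dP = −2·4.93·P = −136.068.
Point elasticity E = (dQ/dP)·(P/Q) = -136.068 × 13.8/948.1308 ≈ -1.980.
|E| > 1, so demand is elastic at this price.

-1.980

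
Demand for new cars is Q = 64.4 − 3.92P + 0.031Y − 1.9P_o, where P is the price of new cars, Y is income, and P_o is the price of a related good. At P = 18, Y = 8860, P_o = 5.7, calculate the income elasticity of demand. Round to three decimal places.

1.066

First evaluate Q: 64.4 − 3.92(18) + 0.031(8860) − 1.9(5.7) = 64.4 − 70.56 + 274.66 − 10.83 = 257.67.
∂Q/∂Y = +0.031, so E_I = 0.031·(8860/257.67) ≈ 1.066.
E_I > 1: normal good (luxury).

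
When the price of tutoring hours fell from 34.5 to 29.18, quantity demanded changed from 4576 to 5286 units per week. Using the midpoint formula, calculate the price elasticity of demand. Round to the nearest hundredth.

-0.86

%Δq = (5286 − 4576)/[(4576 + 5286)/2] = 710/4931 ≈ 0.1440.
%ΔP = (29.18 − 34.5)/[(34.5 + 29.18)/2] = -5.32/31.84 ≈ -0.1671.
Arc elasticity E = %Δq/%ΔP ≈ 0.1440/-0.1671 ≈ -0.86.
|E| < 1: demand is inelastic over this range.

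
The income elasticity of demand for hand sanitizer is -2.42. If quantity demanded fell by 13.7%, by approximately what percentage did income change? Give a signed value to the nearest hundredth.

5.66

%ΔQ ≈ E × %ΔI ⇒ %ΔI = %ΔQ / E = (-13.7%)/(-2.42) ≈ 5.66%.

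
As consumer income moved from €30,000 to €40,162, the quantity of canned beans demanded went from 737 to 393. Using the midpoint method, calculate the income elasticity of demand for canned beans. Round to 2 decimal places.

%ΔQ = (393 − 737)/[(737+393)/2] = -344/565 ≈ -0.6088.
%ΔM = (40,162 − 30,000)/[(30,000+40,162)/2] = 10162/35081 ≈ 0.2897.
E_I = %ΔQ/%ΔM ≈ -2.10.
E_I < 0: inferior good.

-2.10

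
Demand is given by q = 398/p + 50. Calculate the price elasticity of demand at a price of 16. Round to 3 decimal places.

-0.332

At p = 16, q = 74.875.
dq/dp = −398/p² = −1.5547.
Point elasticity E = (dq/dp)·(p/q) = -1.5547 × 16/74.875 ≈ -0.332.
|E| < 1, so demand is inelastic at this price.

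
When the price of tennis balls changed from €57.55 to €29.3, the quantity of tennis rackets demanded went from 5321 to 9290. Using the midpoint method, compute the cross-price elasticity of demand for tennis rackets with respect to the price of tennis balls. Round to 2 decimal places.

%ΔQ_x = (9290 − 5321)/[(5321+9290)/2] = 3969/7305.5 ≈ 0.5433.
%ΔP_y = (29.3 − 57.55)/[(57.55+29.3)/2] ≈ -0.6505.
E_xy = 0.5433/-0.6505 ≈ -0.84.
E_xy < 0, so tennis rackets and tennis balls are complements.

-0.84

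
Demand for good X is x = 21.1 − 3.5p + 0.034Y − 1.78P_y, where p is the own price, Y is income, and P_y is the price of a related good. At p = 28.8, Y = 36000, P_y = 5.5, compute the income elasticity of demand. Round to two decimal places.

x = 21.1 − 3.5(28.8) + 0.034(36000) − 1.78(5.5) = 21.1 − 100.8 + 1224 − 9.79 = 1134.51.
∂x/∂Y = +0.034, so E_I = 0.034·(36000/1134.51) ≈ 1.08.
E_I > 1: normal good (luxury).

1.08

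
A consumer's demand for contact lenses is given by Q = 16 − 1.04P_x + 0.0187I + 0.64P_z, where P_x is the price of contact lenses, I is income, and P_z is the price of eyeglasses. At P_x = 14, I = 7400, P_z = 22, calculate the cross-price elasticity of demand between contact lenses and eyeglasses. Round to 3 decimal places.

0.091

At the given point, Q = 16 − 1.04(14) + 0.0187(7400) + 0.64(22) = 16 − 14.56 + 138.38 + 14.08 = 153.9.
∂Q/∂P_z = +0.64, so E_xy = 0.64·(22/153.9) ≈ 0.091.
E_xy > 0: the goods are substitutes.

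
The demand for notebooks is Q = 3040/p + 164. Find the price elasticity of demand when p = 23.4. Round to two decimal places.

At p = 23.4, Q = 293.9145.
dQ/dp = −3040/p² = −5.5519.
Point elasticity E = (dQ/dp)·(p/Q) = -5.5519 × 23.4/293.9145 ≈ -0.44.
|E| < 1, so demand is inelastic at this price.

-0.44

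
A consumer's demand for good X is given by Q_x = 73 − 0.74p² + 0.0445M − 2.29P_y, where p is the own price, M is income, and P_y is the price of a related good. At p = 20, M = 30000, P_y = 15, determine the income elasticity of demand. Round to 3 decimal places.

1.239

Q_x = 73 − 0.74(20)² + 0.0445(30000) − 2.29(15) = 73 − 296 + 1335 − 34.35 = 1077.65.
∂Q_x/∂M = +0.0445, so E_I = 0.0445·(30000/1077.65) ≈ 1.239.
E_I > 1: normal good (luxury).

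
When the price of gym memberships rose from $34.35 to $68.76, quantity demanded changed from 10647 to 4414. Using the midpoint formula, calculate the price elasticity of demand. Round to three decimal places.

-1.240

%Δq = (4414 − 10647)/[(10647 + 4414)/2] = -6233/7530.5 ≈ -0.8277.
%ΔP = (68.76 − 34.35)/[(34.35 + 68.76)/2] = 34.41/51.555 ≈ 0.6674.
Arc elasticity E = %Δq/%ΔP ≈ -0.8277/0.6674 ≈ -1.240.
|E| > 1: demand is elastic over this range.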